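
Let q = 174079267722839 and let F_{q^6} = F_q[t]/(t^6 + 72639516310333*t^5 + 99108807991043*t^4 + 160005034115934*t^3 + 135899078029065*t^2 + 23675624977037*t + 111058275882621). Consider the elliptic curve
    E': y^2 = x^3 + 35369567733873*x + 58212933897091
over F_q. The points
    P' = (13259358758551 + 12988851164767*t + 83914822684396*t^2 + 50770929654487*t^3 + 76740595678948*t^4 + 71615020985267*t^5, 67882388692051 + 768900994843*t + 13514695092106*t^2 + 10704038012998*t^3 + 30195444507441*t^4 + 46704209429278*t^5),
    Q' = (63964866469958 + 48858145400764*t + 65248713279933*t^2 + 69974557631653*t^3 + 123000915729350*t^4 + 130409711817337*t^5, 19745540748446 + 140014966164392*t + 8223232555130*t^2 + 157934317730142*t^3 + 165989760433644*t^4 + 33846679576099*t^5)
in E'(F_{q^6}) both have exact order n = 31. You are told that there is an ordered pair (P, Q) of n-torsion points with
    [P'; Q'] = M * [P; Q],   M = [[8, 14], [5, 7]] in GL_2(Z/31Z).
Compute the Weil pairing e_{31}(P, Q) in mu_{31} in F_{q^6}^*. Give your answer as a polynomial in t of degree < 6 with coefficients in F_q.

e_{31} is bilinear + alternating on E[31], so e_{31}(8*P + 14*Q, 5*P + 7*Q) = e_{31}(P,Q)^(8*7-14*5).
So e_{31}(P,Q) = e_{31}(P',Q')^{11}, since 17*11 = 1 mod 31.
n = 31 = (11111)_2 (5 bits, wt 5); accumulate f_{31,P'}(Q'+S)/f_{31,P'}(S) along the 4-step ladder.
The quotient is 68955693874676 + 94404714976270*t + 77546312442802*t^2 + 101899367222474*t^3 + 91338581550083*t^4 + 160260808559674*t^5.
e_{31}(P,Q) = (68955693874676 + 94404714976270*t + 77546312442802*t^2 + 101899367222474*t^3 + 91338581550083*t^4 + 160260808559674*t^5)^{11} = 171535278055104 + 4964847723233*t + 35183854146221*t^2 + 121869170670631*t^3 + 52229355674181*t^4 + 3382964293269*t^5.

171535278055104 + 4964847723233*t + 35183854146221*t^2 + 121869170670631*t^3 + 52229355674181*t^4 + 3382964293269*t^5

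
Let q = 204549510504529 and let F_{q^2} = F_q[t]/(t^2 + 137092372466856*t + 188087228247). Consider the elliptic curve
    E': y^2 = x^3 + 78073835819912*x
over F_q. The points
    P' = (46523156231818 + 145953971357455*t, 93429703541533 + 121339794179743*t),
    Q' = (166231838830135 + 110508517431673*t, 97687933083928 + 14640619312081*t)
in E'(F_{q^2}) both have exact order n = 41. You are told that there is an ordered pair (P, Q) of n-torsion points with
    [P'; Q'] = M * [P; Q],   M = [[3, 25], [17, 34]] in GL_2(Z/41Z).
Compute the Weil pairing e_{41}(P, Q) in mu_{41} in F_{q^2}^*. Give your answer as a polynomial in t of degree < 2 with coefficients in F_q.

The 41-Weil pairing on E[41] over F_{204549510504529} is alternating-bilinear: e_{41}(P',Q') = e_{41}(P,Q)^det(M).
det M = 3*34 - 25*17 = -323 = 5 (mod 41); 5^{-1} = 33 (mod 41).
Build f_{41,P'} and f_{41,Q'} via the 6-bit ladder of 41=101001_2; evaluate at shifted divisors; quotient in F_{204549510504529^2}.
f_P(D_Q)/f_Q(D_P) = 192185208746963 + 71194226563491*t.
Hence e(P,Q) = 23308979265924 + 80718282890605*t in F_{204549510504529^2}^*.

23308979265924 + 80718282890605*t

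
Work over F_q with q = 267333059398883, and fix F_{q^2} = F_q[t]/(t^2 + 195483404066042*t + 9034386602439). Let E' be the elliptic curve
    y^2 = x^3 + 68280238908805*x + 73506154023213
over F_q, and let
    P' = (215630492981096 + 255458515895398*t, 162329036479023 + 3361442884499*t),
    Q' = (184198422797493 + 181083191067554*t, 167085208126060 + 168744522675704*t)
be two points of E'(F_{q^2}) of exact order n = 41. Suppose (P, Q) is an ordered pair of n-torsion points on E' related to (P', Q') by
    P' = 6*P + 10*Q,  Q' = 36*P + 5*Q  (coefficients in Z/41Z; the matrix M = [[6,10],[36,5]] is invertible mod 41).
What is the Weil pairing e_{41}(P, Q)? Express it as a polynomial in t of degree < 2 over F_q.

172154950443887 + 31341321212633*t

e_{41} is bilinear + alternating on E[41], so e_{41}(6*P + 10*Q, 36*P + 5*Q) = e_{41}(P,Q)^(6*5-10*36).
6*5 - 10*36 = -330; reduced mod 41: det = 39, inverse 20.
Build f_{41,P'} and f_{41,Q'} via the 6-bit ladder of 41=101001_2; evaluate at shifted divisors; quotient in F_{267333059398883^2}.
The quotient is 134019404712815 + 87291437798929*t.
Thus e_{41}(P,Q) = 172154950443887 + 31341321212633*t.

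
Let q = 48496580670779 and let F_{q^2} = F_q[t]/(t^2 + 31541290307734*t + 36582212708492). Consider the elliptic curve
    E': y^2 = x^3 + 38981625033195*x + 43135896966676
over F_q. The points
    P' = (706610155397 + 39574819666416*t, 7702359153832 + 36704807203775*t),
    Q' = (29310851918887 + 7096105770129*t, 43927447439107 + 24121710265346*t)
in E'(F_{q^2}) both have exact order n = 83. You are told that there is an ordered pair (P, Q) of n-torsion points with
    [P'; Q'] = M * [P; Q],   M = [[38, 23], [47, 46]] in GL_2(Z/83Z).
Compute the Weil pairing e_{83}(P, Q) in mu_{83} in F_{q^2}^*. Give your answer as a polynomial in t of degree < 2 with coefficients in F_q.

e_{83}(aP+bQ,cP+dQ) = e_{83}(P,Q)^(ad-bc); with (a,b,c,d)=(38,23,47,46) this gives the det-83 law.
Hence e(P,Q) = e(P',Q')^{28} where 28 = 3^{-1} mod 83.
Build f_{83,P'} and f_{83,Q'} via the 7-bit ladder of 83=1010011_2; evaluate at shifted divisors; quotient in F_{48496580670779^2}.
So e_{83}(P',Q') = 22289526338838 + 4116659263825*t.
e_{83}(P,Q) = (22289526338838 + 4116659263825*t)^{28} = 37455545703693 + 15066108247173*t.

37455545703693 + 15066108247173*t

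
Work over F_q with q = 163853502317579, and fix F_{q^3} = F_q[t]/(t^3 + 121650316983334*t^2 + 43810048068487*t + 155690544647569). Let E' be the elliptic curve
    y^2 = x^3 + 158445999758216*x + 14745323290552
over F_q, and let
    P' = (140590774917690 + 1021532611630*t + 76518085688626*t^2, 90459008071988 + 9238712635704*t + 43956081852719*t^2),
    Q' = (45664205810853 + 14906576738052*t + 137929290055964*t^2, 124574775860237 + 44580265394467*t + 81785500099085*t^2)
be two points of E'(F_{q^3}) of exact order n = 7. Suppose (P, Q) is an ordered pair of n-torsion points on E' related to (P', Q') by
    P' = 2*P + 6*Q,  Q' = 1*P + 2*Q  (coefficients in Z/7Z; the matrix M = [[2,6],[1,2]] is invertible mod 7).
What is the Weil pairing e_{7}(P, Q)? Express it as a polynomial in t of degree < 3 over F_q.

e_{7} is bilinear + alternating on E[7], so e_{7}(2*P + 6*Q, 1*P + 2*Q) = e_{7}(P,Q)^(2*2-6*1).
So e_{7}(P,Q) = e_{7}(P',Q')^{3}, since 5*3 = 1 mod 7.
Double-and-add over 111: 3-1 doublings, 3-1 additions; each step l_{T,T}/v_{2T} or l_{T,P'}/v at Q'+S for random S.
e_{7}(P',Q') = 153753533378369 + 124340102941468*t + 85768106488955*t^2.
e_{7}(P,Q) = (153753533378369 + 124340102941468*t + 85768106488955*t^2)^{3} = 88762260476097 + 12830278608967*t + 160432095376128*t^2.

88762260476097 + 12830278608967*t + 160432095376128*t^2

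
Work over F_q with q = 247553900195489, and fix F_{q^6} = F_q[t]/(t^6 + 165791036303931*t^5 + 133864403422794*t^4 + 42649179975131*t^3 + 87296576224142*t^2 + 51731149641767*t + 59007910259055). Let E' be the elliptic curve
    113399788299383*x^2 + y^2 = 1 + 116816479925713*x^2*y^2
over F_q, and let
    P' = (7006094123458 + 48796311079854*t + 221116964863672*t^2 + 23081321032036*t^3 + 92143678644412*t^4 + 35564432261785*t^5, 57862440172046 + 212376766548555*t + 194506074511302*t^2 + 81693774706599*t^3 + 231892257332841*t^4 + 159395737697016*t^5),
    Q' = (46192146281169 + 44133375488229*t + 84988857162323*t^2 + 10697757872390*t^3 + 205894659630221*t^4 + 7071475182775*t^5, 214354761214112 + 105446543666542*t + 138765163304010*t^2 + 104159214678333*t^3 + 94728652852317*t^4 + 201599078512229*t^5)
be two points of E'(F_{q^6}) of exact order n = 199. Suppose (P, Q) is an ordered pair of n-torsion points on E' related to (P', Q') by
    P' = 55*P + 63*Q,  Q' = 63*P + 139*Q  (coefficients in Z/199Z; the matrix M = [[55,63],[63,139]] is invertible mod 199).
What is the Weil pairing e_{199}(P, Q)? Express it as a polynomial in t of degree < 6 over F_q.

Alternating bilinearity on E[199] (values in mu_{199} in F_{247553900195489^6}) gives e(P',Q') = e(P,Q)^det(M).
Inverting 94 mod 199: 36. Thus e_{199}(P,Q) = e(P',Q')^{36}.
Edwards->Montgomery: u=(1+y)/(1-y), v=u/x -> 105869551700543v^2=u^3+179401777893409u^2+u; then x_W=122922777191162u+38369378037516: y^2=x^3+209297843449145*x+97211685708925.
Build f_{199,P'} and f_{199,Q'} via the 8-bit ladder of 199=11000111_2; evaluate at shifted divisors; quotient in F_{247553900195489^6}.
f_P(D_Q)/f_Q(D_P) = 84456736000798 + 165613073339012*t + 12542009952352*t^2 + 108186645514980*t^3 + 41841114955875*t^4 + 142140684227285*t^5.
e_{199}(P,Q) = (84456736000798 + 165613073339012*t + 12542009952352*t^2 + 108186645514980*t^3 + 41841114955875*t^4 + 142140684227285*t^5)^{36} = 136931285362998 + 134694068118821*t + 20129070492062*t^2 + 179389080312998*t^3 + 24637118261305*t^4 + 247111894972539*t^5.

136931285362998 + 134694068118821*t + 20129070492062*t^2 + 179389080312998*t^3 + 24637118261305*t^4 + 247111894972539*t^5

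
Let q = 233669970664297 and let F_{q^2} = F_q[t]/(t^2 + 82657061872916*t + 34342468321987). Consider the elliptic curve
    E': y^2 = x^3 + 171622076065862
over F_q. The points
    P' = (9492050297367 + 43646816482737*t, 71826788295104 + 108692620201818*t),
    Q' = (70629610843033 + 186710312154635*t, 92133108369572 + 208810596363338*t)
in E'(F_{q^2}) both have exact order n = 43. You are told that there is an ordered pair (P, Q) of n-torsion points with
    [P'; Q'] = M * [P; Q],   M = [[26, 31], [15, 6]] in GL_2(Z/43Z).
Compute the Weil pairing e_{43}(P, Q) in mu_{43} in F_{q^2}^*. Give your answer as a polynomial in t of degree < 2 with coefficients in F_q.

161044748942652 + 205184976547975*t

Alternating bilinearity on E[43] (values in mu_{43} in F_{233669970664297^2}) gives e(P',Q') = e(P,Q)^det(M).
26*6 - 31*15 = -309; reduced mod 43: det = 35, inverse 16.
Double-and-add over 101011: 6-1 doublings, 4-1 additions; each step l_{T,T}/v_{2T} or l_{T,P'}/v at Q'+S for random S.
e_{43}(P',Q') = 93218955763581 + 135748599184945*t.
(93218955763581 + 135748599184945*t)^{16} mod (233669970664297,f) = 161044748942652 + 205184976547975*t.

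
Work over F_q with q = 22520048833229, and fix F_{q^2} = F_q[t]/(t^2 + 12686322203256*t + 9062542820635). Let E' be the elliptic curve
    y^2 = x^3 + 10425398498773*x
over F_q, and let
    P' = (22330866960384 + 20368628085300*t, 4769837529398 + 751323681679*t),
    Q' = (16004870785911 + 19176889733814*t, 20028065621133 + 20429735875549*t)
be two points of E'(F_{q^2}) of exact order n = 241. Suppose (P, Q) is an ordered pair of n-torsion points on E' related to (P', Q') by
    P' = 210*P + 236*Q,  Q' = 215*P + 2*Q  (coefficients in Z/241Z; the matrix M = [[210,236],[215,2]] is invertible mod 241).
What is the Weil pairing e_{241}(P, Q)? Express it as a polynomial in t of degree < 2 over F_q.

Under M = [[210,236],[215,2]] in GL_2(Z/241), e_{241}(P',Q') = e_{241}(P,Q)^(210*2-236*215 mod 241).
det(M) mod 241 = 49; its inverse in (Z/241)^* is 182 (check: 49*182 mod 241 = 1).
n = 241 = (11110001)_2 (8 bits, wt 5); accumulate f_{241,P'}(Q'+S)/f_{241,P'}(S) along the 7-step ladder.
So e_{241}(P',Q') = 8028994460708 + 10632047855361*t.
Raise to 182: e(P,Q) = 16958569823829 + 21234905310090*t in mu_{241}.

16958569823829 + 21234905310090*t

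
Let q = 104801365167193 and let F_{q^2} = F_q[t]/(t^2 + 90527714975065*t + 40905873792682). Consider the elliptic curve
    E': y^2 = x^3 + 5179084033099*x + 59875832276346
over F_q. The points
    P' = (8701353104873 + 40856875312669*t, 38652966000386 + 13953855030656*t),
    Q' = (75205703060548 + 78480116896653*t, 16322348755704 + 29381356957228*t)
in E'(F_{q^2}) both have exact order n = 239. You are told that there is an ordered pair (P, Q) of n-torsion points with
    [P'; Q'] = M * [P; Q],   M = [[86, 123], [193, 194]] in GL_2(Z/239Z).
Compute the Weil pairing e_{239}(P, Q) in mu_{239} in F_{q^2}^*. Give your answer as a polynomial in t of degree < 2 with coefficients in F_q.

101271330268208 + 46979737749589*t

e_{239} is bilinear + alternating on E[239], so e_{239}(86*P + 123*Q, 193*P + 194*Q) = e_{239}(P,Q)^(86*194-123*193).
det(M) mod 239 = 115; its inverse in (Z/239)^* is 106 (check: 115*106 mod 239 = 1).
n = 239 = (11101111)_2 (8 bits, wt 7); accumulate f_{239,P'}(Q'+S)/f_{239,P'}(S) along the 7-step ladder.
Miller gives e_{239}(P',Q') = 60960092216937 + 82640346838274*t in F_{104801365167193^2}.
Thus e_{239}(P,Q) = 101271330268208 + 46979737749589*t.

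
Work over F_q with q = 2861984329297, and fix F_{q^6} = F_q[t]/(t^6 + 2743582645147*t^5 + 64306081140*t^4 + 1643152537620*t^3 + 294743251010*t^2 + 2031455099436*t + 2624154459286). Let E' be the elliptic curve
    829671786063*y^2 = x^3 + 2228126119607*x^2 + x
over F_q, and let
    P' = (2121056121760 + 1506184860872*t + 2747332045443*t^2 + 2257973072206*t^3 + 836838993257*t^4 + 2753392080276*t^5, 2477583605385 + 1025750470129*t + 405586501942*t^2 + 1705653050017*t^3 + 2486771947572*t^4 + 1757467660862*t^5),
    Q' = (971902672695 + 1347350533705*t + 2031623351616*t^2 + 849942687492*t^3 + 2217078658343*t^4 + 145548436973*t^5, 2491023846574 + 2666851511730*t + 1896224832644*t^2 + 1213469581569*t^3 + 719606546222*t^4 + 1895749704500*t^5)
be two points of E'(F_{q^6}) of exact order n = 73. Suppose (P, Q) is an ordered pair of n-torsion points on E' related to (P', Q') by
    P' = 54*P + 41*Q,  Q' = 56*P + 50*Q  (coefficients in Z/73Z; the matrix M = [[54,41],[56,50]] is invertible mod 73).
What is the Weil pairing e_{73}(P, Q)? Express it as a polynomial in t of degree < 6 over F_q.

891325754253 + 2807074172270*t + 579691361282*t^2 + 1511923893071*t^3 + 1742871129474*t^4 + 2568413443873*t^5

The 73-Weil pairing on E[73] over F_{2861984329297} is alternating-bilinear: e_{73}(P',Q') = e_{73}(P,Q)^det(M).
det M = 54*50 - 41*56 = 404 = 39 (mod 73); 39^{-1} = 15 (mod 73).
Undo Montgomery via alpha=491003377277, beta=102251771768: (a',b')=(1476700022818,1678487887892) over F_{2861984329297}.
n = 73 = (1001001)_2 (7 bits, wt 3); accumulate f_{73,P'}(Q'+S)/f_{73,P'}(S) along the 6-step ladder.
Miller gives e_{73}(P',Q') = 638483377588 + 1256017358688*t + 309209502012*t^2 + 120095310977*t^3 + 1679304362033*t^4 + 877284991089*t^5 in F_{2861984329297^6}.
Raise to 15: e(P,Q) = 891325754253 + 2807074172270*t + 579691361282*t^2 + 1511923893071*t^3 + 1742871129474*t^4 + 2568413443873*t^5 in mu_{73}.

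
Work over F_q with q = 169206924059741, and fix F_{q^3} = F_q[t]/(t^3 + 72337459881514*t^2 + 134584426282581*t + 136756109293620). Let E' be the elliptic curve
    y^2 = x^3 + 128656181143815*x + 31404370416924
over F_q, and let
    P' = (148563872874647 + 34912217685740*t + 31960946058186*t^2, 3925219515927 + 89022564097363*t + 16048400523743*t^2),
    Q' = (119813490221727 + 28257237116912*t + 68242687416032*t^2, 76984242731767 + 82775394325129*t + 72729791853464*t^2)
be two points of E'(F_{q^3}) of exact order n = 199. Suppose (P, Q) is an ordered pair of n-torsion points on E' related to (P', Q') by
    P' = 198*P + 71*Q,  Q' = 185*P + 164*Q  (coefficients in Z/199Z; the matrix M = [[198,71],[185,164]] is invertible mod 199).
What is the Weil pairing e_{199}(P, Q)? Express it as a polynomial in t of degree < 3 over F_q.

e_{199}(aP+bQ,cP+dQ) = e_{199}(P,Q)^(ad-bc); with (a,b,c,d)=(198,71,185,164) this gives the det-199 law.
det(M) mod 199 = 34; its inverse in (Z/199)^* is 41 (check: 34*41 mod 199 = 1).
8-bit Miller (11000111) on E'/F_{169206924059741} with a'=128656181143815, b'=31404370416924: accumulate tangent/chord ratios at Q'+S and P'+S'.
e_{199}(P',Q') = 21018032155049 + 146873376838817*t + 18423196527885*t^2.
Thus e_{199}(P,Q) = 69365262300500 + 103571334721604*t + 164572131455817*t^2.

69365262300500 + 103571334721604*t + 164572131455817*t^2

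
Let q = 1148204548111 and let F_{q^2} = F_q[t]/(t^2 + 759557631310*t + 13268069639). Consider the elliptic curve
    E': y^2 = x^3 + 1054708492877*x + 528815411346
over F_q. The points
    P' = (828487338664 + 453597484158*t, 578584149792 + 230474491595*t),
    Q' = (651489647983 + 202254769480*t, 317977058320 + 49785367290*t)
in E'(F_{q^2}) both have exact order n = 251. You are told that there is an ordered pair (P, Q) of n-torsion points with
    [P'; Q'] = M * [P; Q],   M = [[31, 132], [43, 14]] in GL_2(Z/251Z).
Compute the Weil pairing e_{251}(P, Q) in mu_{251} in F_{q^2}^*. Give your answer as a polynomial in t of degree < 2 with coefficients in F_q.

The 251-Weil pairing on E[251] over F_{1148204548111} is alternating-bilinear: e_{251}(P',Q') = e_{251}(P,Q)^det(M).
det(M) mod 251 = 29; its inverse in (Z/251)^* is 26 (check: 29*26 mod 251 = 1).
n = 251 = (11111011)_2 (8 bits, wt 7); accumulate f_{251,P'}(Q'+S)/f_{251,P'}(S) along the 7-step ladder.
e_{251}(P',Q') = 90108975531 + 345170891890*t.
(90108975531 + 345170891890*t)^{26} mod (1148204548111,f) = 656362326376 + 150387510553*t.

656362326376 + 150387510553*t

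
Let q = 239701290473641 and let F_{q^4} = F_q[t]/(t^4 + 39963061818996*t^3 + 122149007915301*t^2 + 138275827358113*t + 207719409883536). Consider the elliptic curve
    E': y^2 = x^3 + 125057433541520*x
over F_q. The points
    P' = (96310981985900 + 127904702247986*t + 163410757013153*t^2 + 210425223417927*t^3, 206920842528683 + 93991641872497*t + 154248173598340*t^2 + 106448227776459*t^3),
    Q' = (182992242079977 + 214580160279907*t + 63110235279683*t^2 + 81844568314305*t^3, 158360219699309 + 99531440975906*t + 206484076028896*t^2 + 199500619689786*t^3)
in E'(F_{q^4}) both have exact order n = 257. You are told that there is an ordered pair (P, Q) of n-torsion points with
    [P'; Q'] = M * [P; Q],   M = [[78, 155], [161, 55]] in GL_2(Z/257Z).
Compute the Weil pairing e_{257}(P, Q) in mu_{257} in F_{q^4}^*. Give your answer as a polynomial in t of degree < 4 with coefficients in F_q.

71104275556528 + 86646664661237*t + 34332296826967*t^2 + 169361464704231*t^3

Under M = [[78,155],[161,55]] in GL_2(Z/257), e_{257}(P',Q') = e_{257}(P,Q)^(78*55-155*161 mod 257).
Inverting 152 mod 257: 93. Thus e_{257}(P,Q) = e(P',Q')^{93}.
Run Miller on y^2=x^3+125057433541520*x over F_{239701290473641}: ladder 100000001 (9 bits); e = f_P(D_Q)/f_Q(D_P).
Result: e(P',Q') = 49116330720941 + 225881138586509*t + 132798848061496*t^2 + 67561327399446*t^3.
(49116330720941 + 225881138586509*t + 132798848061496*t^2 + 67561327399446*t^3)^{93} mod (239701290473641,f) = 71104275556528 + 86646664661237*t + 34332296826967*t^2 + 169361464704231*t^3.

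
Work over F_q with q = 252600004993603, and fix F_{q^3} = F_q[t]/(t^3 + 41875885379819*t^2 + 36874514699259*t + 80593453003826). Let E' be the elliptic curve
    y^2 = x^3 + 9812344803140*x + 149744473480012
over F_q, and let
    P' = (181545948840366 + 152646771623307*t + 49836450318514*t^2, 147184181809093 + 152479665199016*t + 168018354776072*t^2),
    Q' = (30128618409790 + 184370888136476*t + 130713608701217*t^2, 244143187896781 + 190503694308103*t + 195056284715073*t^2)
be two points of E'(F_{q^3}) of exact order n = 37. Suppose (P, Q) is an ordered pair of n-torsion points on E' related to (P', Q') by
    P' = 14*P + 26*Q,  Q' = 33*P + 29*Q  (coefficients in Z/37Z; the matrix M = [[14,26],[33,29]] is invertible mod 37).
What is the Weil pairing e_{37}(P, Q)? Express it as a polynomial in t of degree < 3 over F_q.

Under M = [[14,26],[33,29]] in GL_2(Z/37), e_{37}(P',Q') = e_{37}(P,Q)^(14*29-26*33 mod 37).
det(M) mod 37 = 29; its inverse in (Z/37)^* is 23 (check: 29*23 mod 37 = 1).
Run Miller on y^2=x^3+9812344803140*x+149744473480012 over F_{252600004993603}: ladder 100101 (6 bits); e = f_P(D_Q)/f_Q(D_P).
Miller gives e_{37}(P',Q') = 121753136318358 + 239902617520271*t + 196674219261584*t^2 in F_{252600004993603^3}.
e_{37}(P,Q) = (121753136318358 + 239902617520271*t + 196674219261584*t^2)^{23} = 517588872936 + 22074013979100*t + 175284188915144*t^2.

517588872936 + 22074013979100*t + 175284188915144*t^2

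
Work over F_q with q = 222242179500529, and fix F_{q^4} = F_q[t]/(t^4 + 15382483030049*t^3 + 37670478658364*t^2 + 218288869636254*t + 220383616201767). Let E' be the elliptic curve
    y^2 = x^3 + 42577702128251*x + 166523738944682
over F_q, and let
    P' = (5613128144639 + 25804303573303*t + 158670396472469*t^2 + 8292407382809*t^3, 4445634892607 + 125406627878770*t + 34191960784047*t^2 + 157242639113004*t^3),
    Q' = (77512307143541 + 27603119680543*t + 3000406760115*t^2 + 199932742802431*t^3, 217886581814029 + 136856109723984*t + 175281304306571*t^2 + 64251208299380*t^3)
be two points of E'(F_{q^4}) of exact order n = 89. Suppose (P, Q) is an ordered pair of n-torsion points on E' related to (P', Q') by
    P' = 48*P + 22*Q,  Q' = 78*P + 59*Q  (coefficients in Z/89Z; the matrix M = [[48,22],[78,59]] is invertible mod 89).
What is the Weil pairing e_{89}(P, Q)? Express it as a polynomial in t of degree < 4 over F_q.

Under M = [[48,22],[78,59]] in GL_2(Z/89), e_{89}(P',Q') = e_{89}(P,Q)^(48*59-22*78 mod 89).
Hence e(P,Q) = e(P',Q')^{13} where 13 = 48^{-1} mod 89.
Double-and-add over 1011001: 7-1 doublings, 4-1 additions; each step l_{T,T}/v_{2T} or l_{T,P'}/v at Q'+S for random S.
So e_{89}(P',Q') = 98666117012247 + 133554386778893*t + 34669378822105*t^2 + 47737737890609*t^3.
Raise to 13: e(P,Q) = 181715075119082 + 143141670932402*t + 167712463069275*t^2 + 46842431591700*t^3 in mu_{89}.

181715075119082 + 143141670932402*t + 167712463069275*t^2 + 46842431591700*t^3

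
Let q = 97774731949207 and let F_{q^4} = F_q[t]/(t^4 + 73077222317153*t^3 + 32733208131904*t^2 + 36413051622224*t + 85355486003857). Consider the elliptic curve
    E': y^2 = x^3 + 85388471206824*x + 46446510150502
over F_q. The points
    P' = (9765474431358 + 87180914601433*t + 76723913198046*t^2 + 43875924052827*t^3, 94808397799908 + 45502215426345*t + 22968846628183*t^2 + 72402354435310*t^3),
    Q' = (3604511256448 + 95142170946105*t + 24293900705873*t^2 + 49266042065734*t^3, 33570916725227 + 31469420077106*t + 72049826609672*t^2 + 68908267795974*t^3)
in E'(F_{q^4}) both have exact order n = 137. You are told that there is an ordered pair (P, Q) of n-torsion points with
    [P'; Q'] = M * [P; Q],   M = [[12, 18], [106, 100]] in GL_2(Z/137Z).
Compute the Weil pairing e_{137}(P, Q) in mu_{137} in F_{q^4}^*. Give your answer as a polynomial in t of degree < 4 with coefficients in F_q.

97125527219200 + 63032471372563*t + 49815889119916*t^2 + 15483092509090*t^3

Since e_{137}(P,P)=e_{137}(Q,Q)=1 and e_{137}(Q,P)=e_{137}(P,Q)^{-1}, expanding e_{137}(12*P + 18*Q,106*P + 100*Q) leaves e(P,Q)^det(M).
12*100 - 18*106 = -708; reduced mod 137: det = 114, inverse 131.
Build f_{137,P'} and f_{137,Q'} via the 8-bit ladder of 137=10001001_2; evaluate at shifted divisors; quotient in F_{97774731949207^4}.
So e_{137}(P',Q') = 32131911697053 + 62650739998716*t + 34850802998459*t^2 + 59476174960730*t^3.
e_{137}(P,Q) = (32131911697053 + 62650739998716*t + 34850802998459*t^2 + 59476174960730*t^3)^{131} = 97125527219200 + 63032471372563*t + 49815889119916*t^2 + 15483092509090*t^3.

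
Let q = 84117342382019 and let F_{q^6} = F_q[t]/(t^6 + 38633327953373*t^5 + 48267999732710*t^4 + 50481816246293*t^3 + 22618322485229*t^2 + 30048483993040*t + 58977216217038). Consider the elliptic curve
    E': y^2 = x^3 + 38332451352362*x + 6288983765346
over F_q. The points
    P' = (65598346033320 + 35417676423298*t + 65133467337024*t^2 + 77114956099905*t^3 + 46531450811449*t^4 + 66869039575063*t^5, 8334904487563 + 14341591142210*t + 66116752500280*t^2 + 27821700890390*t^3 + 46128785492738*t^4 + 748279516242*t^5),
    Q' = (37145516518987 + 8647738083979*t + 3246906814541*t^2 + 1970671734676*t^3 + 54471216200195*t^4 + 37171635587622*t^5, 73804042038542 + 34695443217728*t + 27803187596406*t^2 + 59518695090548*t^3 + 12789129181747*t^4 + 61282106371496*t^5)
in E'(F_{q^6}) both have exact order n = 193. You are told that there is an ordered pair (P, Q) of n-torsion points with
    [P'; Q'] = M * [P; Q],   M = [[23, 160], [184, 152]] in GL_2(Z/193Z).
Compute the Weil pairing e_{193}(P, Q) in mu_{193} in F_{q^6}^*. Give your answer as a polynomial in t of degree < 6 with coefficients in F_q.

Alternating bilinearity on E[193] (values in mu_{193} in F_{84117342382019^6}) gives e(P',Q') = e(P,Q)^det(M).
23*152 - 160*184 = -25944; reduced mod 193: det = 111, inverse 40.
Double-and-add over 11000001: 8-1 doublings, 3-1 additions; each step l_{T,T}/v_{2T} or l_{T,P'}/v at Q'+S for random S.
e_{193}(P',Q') = 59327869660985 + 44250232767668*t + 7233628511544*t^2 + 32912964816094*t^3 + 32845284774074*t^4 + 49337941635900*t^5.
Thus e_{193}(P,Q) = 29017293294756 + 29910114339939*t + 54148158160798*t^2 + 5833672000044*t^3 + 49427433914587*t^4 + 15139743867051*t^5.

29017293294756 + 29910114339939*t + 54148158160798*t^2 + 5833672000044*t^3 + 49427433914587*t^4 + 15139743867051*t^5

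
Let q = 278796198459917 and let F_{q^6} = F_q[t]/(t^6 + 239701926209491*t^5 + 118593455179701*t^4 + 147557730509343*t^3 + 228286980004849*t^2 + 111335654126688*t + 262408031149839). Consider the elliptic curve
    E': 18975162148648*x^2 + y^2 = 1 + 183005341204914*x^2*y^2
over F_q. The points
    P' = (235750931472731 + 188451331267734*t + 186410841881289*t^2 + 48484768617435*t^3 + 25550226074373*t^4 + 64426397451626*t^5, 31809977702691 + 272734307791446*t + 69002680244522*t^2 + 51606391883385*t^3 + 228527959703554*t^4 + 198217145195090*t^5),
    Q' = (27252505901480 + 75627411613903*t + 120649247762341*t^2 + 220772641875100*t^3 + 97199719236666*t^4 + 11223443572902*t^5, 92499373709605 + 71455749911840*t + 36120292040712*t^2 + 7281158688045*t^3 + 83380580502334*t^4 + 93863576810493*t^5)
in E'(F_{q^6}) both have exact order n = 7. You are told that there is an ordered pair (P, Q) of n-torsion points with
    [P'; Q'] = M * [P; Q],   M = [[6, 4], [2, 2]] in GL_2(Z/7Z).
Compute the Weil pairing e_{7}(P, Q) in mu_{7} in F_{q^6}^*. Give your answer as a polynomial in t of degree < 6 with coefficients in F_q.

52497820248986 + 60407399653170*t + 32899578209264*t^2 + 52535584436852*t^3 + 47926046309676*t^4 + 189413243220356*t^5

Since e_{7}(P,P)=e_{7}(Q,Q)=1 and e_{7}(Q,P)=e_{7}(P,Q)^{-1}, expanding e_{7}(6*P + 4*Q,2*P + 2*Q) leaves e(P,Q)^det(M).
Hence e(P,Q) = e(P',Q')^{2} where 2 = 4^{-1} mod 7.
Edwards->Montgomery: u=(1+y)/(1-y), v=u/x -> 266910524507207v^2=u^3+205717200027295u^2+u; then x_W=98390554465892u+219527549532205: y^2=x^3+241222816338845*x+199228774048696.
Run Miller on y^2=x^3+241222816338845*x+199228774048696 over F_{278796198459917}: ladder 111 (3 bits); e = f_P(D_Q)/f_Q(D_P).
The quotient is 164748370706881 + 225051559776645*t + 66749931573794*t^2 + 2268050396539*t^3 + 61822729260780*t^4 + 180399769405798*t^5.
Raise to 2: e(P,Q) = 52497820248986 + 60407399653170*t + 32899578209264*t^2 + 52535584436852*t^3 + 47926046309676*t^4 + 189413243220356*t^5 in mu_{7}.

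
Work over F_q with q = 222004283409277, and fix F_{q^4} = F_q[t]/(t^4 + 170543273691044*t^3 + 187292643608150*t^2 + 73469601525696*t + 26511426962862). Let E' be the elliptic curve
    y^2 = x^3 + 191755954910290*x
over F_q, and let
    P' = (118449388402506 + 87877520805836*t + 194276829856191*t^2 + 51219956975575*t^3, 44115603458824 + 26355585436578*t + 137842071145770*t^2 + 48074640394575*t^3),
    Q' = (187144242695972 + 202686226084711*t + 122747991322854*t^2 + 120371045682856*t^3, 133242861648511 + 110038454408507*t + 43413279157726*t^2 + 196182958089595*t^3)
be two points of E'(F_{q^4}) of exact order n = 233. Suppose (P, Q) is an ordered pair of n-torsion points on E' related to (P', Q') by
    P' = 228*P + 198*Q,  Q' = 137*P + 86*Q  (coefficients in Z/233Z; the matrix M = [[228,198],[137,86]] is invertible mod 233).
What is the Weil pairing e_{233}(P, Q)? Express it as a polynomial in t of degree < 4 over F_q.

44246023145154 + 76991452579475*t + 25987474082396*t^2 + 198980479265357*t^3

Since e_{233}(P,P)=e_{233}(Q,Q)=1 and e_{233}(Q,P)=e_{233}(P,Q)^{-1}, expanding e_{233}(228*P + 198*Q,137*P + 86*Q) leaves e(P,Q)^det(M).
So e_{233}(P,Q) = e_{233}(P',Q')^{124}, since 171*124 = 1 mod 233.
Double-and-add over 11101001: 8-1 doublings, 5-1 additions; each step l_{T,T}/v_{2T} or l_{T,P'}/v at Q'+S for random S.
The quotient is 152461719764253 + 120396373349050*t + 217026631763984*t^2 + 135628058027692*t^3.
Finally e_{233}(P,Q) = 44246023145154 + 76991452579475*t + 25987474082396*t^2 + 198980479265357*t^3.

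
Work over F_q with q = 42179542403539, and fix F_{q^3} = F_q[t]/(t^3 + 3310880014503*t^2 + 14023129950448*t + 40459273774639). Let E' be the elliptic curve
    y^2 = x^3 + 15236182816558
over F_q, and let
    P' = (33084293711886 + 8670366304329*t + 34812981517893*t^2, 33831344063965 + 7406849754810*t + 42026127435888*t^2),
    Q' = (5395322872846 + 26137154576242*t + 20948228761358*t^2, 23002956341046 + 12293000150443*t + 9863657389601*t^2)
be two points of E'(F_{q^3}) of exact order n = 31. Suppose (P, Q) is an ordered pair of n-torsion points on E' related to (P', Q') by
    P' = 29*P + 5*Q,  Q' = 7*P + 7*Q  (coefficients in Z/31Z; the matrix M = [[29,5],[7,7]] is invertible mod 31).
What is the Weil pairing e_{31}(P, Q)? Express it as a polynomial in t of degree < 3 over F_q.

1133963958050 + 22343367812375*t + 32635664535854*t^2

The 31-Weil pairing on E[31] over F_{42179542403539} is alternating-bilinear: e_{31}(P',Q') = e_{31}(P,Q)^det(M).
det(M) mod 31 = 13; its inverse in (Z/31)^* is 12 (check: 13*12 mod 31 = 1).
Double-and-add over 11111: 5-1 doublings, 5-1 additions; each step l_{T,T}/v_{2T} or l_{T,P'}/v at Q'+S for random S.
So e_{31}(P',Q') = 7054352144931 + 33006683839542*t + 22852178626209*t^2.
e_{31}(P,Q) = (7054352144931 + 33006683839542*t + 22852178626209*t^2)^{12} = 1133963958050 + 22343367812375*t + 32635664535854*t^2.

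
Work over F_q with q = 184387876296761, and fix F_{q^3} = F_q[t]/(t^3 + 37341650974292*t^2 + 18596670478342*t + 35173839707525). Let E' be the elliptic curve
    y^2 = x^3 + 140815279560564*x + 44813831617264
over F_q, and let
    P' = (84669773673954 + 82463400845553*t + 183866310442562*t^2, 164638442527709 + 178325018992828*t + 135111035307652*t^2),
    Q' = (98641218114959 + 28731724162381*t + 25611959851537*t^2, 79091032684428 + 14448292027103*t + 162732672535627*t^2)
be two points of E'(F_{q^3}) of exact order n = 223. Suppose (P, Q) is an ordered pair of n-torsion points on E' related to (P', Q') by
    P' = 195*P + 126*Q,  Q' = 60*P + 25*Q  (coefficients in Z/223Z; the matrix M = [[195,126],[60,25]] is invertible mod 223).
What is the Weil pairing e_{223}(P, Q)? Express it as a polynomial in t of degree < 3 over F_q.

138374111760836 + 74245287194092*t + 166962166528654*t^2

Alternating bilinearity on E[223] (values in mu_{223} in F_{184387876296761^3}) gives e(P',Q') = e(P,Q)^det(M).
195*25 - 126*60 = -2685; reduced mod 223: det = 214, inverse 99.
8-bit Miller (11011111) on E'/F_{184387876296761} with a'=140815279560564, b'=44813831617264: accumulate tangent/chord ratios at Q'+S and P'+S'.
The quotient is 124076793834711 + 96486399856406*t + 161368539138048*t^2.
e_{223}(P,Q) = (124076793834711 + 96486399856406*t + 161368539138048*t^2)^{99} = 138374111760836 + 74245287194092*t + 166962166528654*t^2.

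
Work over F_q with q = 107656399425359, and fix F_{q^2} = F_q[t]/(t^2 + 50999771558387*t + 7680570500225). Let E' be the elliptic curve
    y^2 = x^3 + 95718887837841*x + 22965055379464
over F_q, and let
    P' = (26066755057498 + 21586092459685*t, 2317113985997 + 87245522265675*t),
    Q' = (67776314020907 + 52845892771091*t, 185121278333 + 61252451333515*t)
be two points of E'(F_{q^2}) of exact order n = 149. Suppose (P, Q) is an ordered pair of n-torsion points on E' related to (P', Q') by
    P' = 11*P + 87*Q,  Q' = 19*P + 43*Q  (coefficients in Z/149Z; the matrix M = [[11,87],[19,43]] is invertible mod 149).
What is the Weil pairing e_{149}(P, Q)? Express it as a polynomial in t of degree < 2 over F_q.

Under M = [[11,87],[19,43]] in GL_2(Z/149), e_{149}(P',Q') = e_{149}(P,Q)^(11*43-87*19 mod 149).
Hence e(P,Q) = e(P',Q')^{87} where 87 = 12^{-1} mod 149.
n = 149 = (10010101)_2 (8 bits, wt 4); accumulate f_{149,P'}(Q'+S)/f_{149,P'}(S) along the 7-step ladder.
f_P(D_Q)/f_Q(D_P) = 84687554939379 + 79479505103036*t.
Raise to 87: e(P,Q) = 28860942501383 + 38019573382708*t in mu_{149}.

28860942501383 + 38019573382708*t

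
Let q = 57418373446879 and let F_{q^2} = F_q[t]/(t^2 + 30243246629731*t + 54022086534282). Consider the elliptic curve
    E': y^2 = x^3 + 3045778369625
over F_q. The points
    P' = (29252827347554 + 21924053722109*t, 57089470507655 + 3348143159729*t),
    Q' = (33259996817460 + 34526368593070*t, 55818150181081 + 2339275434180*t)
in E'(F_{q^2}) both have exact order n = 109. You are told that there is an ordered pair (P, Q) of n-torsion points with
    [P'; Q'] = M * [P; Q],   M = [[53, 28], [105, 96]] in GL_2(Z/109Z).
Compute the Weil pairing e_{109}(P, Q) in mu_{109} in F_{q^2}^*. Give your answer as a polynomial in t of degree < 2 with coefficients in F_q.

Under M = [[53,28],[105,96]] in GL_2(Z/109), e_{109}(P',Q') = e_{109}(P,Q)^(53*96-28*105 mod 109).
det M = 53*96 - 28*105 = 2148 = 77 (mod 109); 77^{-1} = 17 (mod 109).
Miller loop for e_{109} over F_{57418373446879^2}: bits of 109 = 1101101; 6 double steps + 4 add steps, l/v at each.
Result: e(P',Q') = 42693697532421 + 46936813752646*t.
Thus e_{109}(P,Q) = 46969282866119 + 44944289150331*t.

46969282866119 + 44944289150331*t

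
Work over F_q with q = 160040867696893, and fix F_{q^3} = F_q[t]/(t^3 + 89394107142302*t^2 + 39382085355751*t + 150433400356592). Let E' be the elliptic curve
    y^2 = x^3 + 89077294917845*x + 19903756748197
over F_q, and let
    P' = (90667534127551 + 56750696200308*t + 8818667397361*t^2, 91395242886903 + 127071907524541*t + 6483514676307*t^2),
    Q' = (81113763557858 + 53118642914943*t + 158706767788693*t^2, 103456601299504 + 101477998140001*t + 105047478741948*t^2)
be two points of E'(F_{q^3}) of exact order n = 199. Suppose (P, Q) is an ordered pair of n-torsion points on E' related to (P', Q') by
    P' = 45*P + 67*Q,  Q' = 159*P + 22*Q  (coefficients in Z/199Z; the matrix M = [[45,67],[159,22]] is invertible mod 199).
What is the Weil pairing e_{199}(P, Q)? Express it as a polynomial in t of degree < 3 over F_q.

Alternating bilinearity on E[199] (values in mu_{199} in F_{160040867696893^3}) gives e(P',Q') = e(P,Q)^det(M).
det M = 45*22 - 67*159 = -9663 = 88 (mod 199); 88^{-1} = 147 (mod 199).
Build f_{199,P'} and f_{199,Q'} via the 8-bit ladder of 199=11000111_2; evaluate at shifted divisors; quotient in F_{160040867696893^3}.
The quotient is 156076842047889 + 40087216611521*t + 24925872694693*t^2.
(156076842047889 + 40087216611521*t + 24925872694693*t^2)^{147} mod (160040867696893,f) = 137003373398941 + 159453731142721*t + 18849112445616*t^2.

137003373398941 + 159453731142721*t + 18849112445616*t^2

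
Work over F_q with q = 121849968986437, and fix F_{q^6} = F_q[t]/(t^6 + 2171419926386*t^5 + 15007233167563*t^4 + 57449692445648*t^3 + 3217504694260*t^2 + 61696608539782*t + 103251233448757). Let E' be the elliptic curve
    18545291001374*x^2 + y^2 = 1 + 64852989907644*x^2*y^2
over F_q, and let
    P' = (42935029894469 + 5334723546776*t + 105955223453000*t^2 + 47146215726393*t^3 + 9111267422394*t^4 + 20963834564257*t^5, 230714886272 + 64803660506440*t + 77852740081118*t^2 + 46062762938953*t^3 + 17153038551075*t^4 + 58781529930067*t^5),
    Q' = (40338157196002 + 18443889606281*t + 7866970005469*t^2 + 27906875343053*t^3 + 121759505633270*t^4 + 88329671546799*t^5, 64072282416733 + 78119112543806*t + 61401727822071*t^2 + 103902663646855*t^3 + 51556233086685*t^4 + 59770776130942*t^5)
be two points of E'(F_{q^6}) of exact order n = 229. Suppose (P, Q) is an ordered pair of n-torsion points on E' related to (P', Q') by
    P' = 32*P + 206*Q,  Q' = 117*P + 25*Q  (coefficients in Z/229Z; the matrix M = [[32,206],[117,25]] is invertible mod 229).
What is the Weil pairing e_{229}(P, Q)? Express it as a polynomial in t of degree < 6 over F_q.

41334208206331 + 29729010760400*t + 106921682968009*t^2 + 26571964823437*t^3 + 40540302125517*t^4 + 2272661956509*t^5

e_{229}(aP+bQ,cP+dQ) = e_{229}(P,Q)^(ad-bc); with (a,b,c,d)=(32,206,117,25) this gives the det-229 law.
det(M) mod 229 = 56; its inverse in (Z/229)^* is 45 (check: 56*45 mod 229 = 1).
Map (x,y)_Ed via u=(1+y)/(1-y), v=(1+y)/((1-y)x) to Montgomery A=19608280810992,B=110798568770465; then to (a',b')=(29067838800238,2394391664139).
Double-and-add over 11100101: 8-1 doublings, 5-1 additions; each step l_{T,T}/v_{2T} or l_{T,P'}/v at Q'+S for random S.
The quotient is 71445027639846 + 42769291584741*t + 43828058566094*t^2 + 101577093974993*t^3 + 72470332146559*t^4 + 111986687422001*t^5.
(71445027639846 + 42769291584741*t + 43828058566094*t^2 + 101577093974993*t^3 + 72470332146559*t^4 + 111986687422001*t^5)^{45} mod (121849968986437,f) = 41334208206331 + 29729010760400*t + 106921682968009*t^2 + 26571964823437*t^3 + 40540302125517*t^4 + 2272661956509*t^5.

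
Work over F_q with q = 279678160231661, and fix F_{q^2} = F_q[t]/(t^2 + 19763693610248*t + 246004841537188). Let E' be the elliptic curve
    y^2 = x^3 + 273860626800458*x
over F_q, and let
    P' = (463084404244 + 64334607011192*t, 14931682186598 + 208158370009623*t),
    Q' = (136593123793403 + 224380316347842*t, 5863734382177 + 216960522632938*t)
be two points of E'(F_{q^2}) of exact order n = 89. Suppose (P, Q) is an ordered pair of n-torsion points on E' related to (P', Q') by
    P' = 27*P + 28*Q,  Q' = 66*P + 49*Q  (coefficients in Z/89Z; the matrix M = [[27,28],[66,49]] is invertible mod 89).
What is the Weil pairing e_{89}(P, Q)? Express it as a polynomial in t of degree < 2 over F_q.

Under M = [[27,28],[66,49]] in GL_2(Z/89), e_{89}(P',Q') = e_{89}(P,Q)^(27*49-28*66 mod 89).
Inverting 9 mod 89: 10. Thus e_{89}(P,Q) = e(P',Q')^{10}.
Run Miller on y^2=x^3+273860626800458*x over F_{279678160231661}: ladder 1011001 (7 bits); e = f_P(D_Q)/f_Q(D_P).
Result: e(P',Q') = 224711016175934 + 261001547612348*t.
Raise to 10: e(P,Q) = 30619523640858 + 226422880276806*t in mu_{89}.

30619523640858 + 226422880276806*t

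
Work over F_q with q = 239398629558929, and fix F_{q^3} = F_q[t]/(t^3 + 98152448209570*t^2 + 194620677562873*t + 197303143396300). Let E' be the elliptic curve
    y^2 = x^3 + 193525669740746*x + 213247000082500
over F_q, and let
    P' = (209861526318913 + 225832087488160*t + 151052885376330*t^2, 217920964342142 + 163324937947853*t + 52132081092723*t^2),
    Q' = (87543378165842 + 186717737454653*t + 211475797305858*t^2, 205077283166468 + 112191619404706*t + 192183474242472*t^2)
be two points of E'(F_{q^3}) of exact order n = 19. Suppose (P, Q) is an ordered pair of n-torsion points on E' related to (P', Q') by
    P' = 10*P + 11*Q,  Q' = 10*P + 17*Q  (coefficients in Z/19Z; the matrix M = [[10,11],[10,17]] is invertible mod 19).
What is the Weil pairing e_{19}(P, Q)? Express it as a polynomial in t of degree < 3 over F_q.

Alternating bilinearity on E[19] (values in mu_{19} in F_{239398629558929^3}) gives e(P',Q') = e(P,Q)^det(M).
det M = 10*17 - 11*10 = 60 = 3 (mod 19); 3^{-1} = 13 (mod 19).
Run Miller on y^2=x^3+193525669740746*x+213247000082500 over F_{239398629558929}: ladder 10011 (5 bits); e = f_P(D_Q)/f_Q(D_P).
e_{19}(P',Q') = 57520373554983 + 140310691087731*t + 119891332009704*t^2.
(57520373554983 + 140310691087731*t + 119891332009704*t^2)^{13} mod (239398629558929,f) = 64931638755111 + 25752227459432*t + 41821210889480*t^2.

64931638755111 + 25752227459432*t + 41821210889480*t^2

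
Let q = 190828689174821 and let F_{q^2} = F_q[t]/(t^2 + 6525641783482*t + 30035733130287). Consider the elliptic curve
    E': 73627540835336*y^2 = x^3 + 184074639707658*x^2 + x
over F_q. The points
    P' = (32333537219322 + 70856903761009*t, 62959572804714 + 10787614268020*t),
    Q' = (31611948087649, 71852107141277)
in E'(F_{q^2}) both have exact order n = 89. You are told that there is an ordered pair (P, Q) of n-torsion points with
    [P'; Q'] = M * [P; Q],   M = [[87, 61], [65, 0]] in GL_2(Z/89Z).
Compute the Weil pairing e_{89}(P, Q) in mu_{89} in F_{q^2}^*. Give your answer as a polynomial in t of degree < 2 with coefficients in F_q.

103572564453887 + 156602367504212*t

e_{89}(aP+bQ,cP+dQ) = e_{89}(P,Q)^(ad-bc); with (a,b,c,d)=(87,61,65,0) this gives the det-89 law.
So e_{89}(P,Q) = e_{89}(P',Q')^{69}, since 40*69 = 1 mod 89.
Set x_W=567445457633*u+27380060559495, y_W=567445457633*v; then E': y_W^2=x_W^3+9608823508822*x_W+156599372549901.
Build f_{89,P'} and f_{89,Q'} via the 7-bit ladder of 89=1011001_2; evaluate at shifted divisors; quotient in F_{190828689174821^2}.
Result: e(P',Q') = 129997413427657 + 13742577342407*t.
(129997413427657 + 13742577342407*t)^{69} mod (190828689174821,f) = 103572564453887 + 156602367504212*t.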